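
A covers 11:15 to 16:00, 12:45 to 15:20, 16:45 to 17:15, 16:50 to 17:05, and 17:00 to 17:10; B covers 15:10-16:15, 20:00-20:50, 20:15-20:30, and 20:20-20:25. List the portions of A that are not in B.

First set merges to 11:15-16:00, 16:45-17:15.
Second set merges to 15:10-16:15, 20:00-20:50.
11:15-16:00 \ B = 11:15-15:10.
16:45-17:15: nothing removed.

11:15-15:10, 16:45-17:15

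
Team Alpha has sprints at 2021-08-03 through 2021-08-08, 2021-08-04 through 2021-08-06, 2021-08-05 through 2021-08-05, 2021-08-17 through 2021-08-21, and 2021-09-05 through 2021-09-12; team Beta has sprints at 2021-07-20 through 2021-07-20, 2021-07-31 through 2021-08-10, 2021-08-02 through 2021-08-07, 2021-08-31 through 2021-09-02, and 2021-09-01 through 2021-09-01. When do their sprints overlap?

First set merges to 2021-08-03 through 2021-08-08, 2021-08-17 through 2021-08-21, 2021-09-05 through 2021-09-12.
Second set merges to 2021-07-20 through 2021-07-20, 2021-07-31 through 2021-08-10, 2021-08-31 through 2021-09-02.
2021-08-03 through 2021-08-08 ∩ B → 2021-08-03 through 2021-08-08.
2021-08-17 through 2021-08-21 meets no B interval.
2021-09-05 through 2021-09-12 meets no B interval.

2021-08-03 through 2021-08-08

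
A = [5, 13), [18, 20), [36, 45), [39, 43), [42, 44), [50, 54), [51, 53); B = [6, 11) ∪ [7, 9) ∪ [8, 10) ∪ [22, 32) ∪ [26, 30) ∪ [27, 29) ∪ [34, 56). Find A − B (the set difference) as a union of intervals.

Merge the first list: [5, 13), [18, 20), [36, 45), [50, 54).
Merge the second list: [6, 11), [22, 32), [34, 56).
[5, 13) minus B → [5, 6), [11, 13).
[18, 20): no B overlap → unchanged.
[36, 45): fully covered by B → removed.
[50, 54): fully covered by B → removed.

[5, 6) ∪ [11, 13) ∪ [18, 20)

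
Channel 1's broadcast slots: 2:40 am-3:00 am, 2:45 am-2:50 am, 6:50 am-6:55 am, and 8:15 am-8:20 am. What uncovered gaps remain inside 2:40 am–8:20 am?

After merging, the occupied span is 2:40 am–3:00 am, 6:50 am–6:55 am, 8:15 am–8:20 am.
Complement within 2:40 am–8:20 am: 3:00 am–6:50 am, 6:55 am–8:15 am.

3:00 am–6:50 am, 6:55 am–8:15 am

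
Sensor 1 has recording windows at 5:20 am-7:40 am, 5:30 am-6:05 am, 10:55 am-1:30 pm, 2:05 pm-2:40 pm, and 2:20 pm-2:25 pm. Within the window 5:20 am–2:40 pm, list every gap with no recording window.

The merged coverage is 5:20 am–7:40 am, 10:55 am–1:30 pm, 2:05 pm–2:40 pm.
Uncovered inside 5:20 am–2:40 pm: 7:40 am–10:55 am, 1:30 pm–2:05 pm.

7:40 am–10:55 am, 1:30 pm–2:05 pm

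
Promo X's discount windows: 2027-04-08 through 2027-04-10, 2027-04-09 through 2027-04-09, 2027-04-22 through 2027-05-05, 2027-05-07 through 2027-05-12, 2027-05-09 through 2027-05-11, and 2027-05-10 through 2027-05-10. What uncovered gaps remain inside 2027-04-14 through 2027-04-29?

The merged coverage is 2027-04-08 through 2027-04-10, 2027-04-22 through 2027-05-05, 2027-05-07 through 2027-05-12.
Complement within 2027-04-14 through 2027-04-29: 2027-04-14 through 2027-04-21.

2027-04-14 through 2027-04-21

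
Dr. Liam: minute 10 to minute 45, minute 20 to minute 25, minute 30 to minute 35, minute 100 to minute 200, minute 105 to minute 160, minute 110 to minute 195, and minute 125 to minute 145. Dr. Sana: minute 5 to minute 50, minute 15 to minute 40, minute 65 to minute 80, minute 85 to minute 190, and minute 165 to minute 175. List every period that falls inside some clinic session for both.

Merge the first list: minute 10 to minute 45, minute 100 to minute 200.
Merge the second list: minute 5 to minute 50, minute 65 to minute 80, minute 85 to minute 190.
minute 10 to minute 45 ∩ B → minute 10 to minute 45.
minute 100 to minute 200 ∩ B → minute 100 to minute 190.

minute 10 to minute 45, minute 100 to minute 190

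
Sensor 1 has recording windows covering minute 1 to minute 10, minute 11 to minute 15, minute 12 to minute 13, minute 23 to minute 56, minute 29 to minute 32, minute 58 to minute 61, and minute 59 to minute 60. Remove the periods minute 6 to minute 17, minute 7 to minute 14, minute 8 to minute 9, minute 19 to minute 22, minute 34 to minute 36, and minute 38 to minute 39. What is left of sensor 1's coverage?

Merge the first list: minute 1 to minute 10, minute 11 to minute 15, minute 23 to minute 56, minute 58 to minute 61.
Merge the second list: minute 6 to minute 17, minute 19 to minute 22, minute 34 to minute 36, minute 38 to minute 39.
minute 1 to minute 10 \ B = minute 1 to minute 6.
minute 11 to minute 15: entirely removed.
minute 23 to minute 56 \ B = minute 23 to minute 34, minute 36 to minute 38, minute 39 to minute 56.
minute 58 to minute 61: nothing removed.

minute 1 to minute 6, minute 23 to minute 34, minute 36 to minute 38, minute 39 to minute 56, minute 58 to minute 61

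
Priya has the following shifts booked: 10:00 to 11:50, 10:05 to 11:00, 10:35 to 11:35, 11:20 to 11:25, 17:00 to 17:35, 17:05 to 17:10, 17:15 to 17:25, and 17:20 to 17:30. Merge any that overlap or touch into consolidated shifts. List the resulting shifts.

10:05–11:00 overlaps/touches 10:00–11:50 → extend to 10:00–11:50.
10:35–11:35 overlaps/touches 10:00–11:50 → extend to 10:00–11:50.
11:20–11:25 overlaps/touches 10:00–11:50 → extend to 10:00–11:50.
17:00–17:35 is disjoint → start new block.
17:05–17:10 overlaps/touches 17:00–17:35 → extend to 17:00–17:35.
17:15–17:25 overlaps/touches 17:00–17:35 → extend to 17:00–17:35.
17:20–17:30 overlaps/touches 17:00–17:35 → extend to 17:00–17:35.

10:00–11:50, 17:00–17:35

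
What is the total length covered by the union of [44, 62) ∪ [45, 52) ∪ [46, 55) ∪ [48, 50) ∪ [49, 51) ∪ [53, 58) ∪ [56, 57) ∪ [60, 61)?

18

Merged: [44, 62).
Length: 18.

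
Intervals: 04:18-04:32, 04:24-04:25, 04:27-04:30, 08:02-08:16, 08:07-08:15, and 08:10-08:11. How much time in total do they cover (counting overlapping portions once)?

Merged: 04:18–04:32, 08:02–08:16.
Lengths: 14 min + 14 min = 28 min.

28 min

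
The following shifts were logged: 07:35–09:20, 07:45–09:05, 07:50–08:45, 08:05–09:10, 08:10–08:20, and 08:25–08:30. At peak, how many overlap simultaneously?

5

Walk the sorted start/end points keeping a running depth.
The depth first hits 5 at 08:10.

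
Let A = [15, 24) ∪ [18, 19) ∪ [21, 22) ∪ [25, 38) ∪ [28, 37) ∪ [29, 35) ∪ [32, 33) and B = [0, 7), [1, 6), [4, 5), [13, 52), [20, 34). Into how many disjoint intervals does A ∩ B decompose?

2

A, merged: [15, 24), [25, 38).
B, merged: [0, 7), [13, 52).
A ∩ B = [15, 24), [25, 38).
That is 2 disjoint pieces.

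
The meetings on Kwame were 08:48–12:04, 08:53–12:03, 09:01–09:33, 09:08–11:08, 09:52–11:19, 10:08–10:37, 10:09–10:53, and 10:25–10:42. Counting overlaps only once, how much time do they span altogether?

3 h 16 min

Merged: 08:48–12:04.
Length: 3 h 16 min.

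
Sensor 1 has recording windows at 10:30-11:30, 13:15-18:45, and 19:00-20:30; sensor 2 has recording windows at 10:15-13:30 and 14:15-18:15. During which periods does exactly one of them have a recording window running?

10:15–10:30, 11:30–13:15, 13:30–14:15, 18:15–18:45, 19:00–20:30

Only in the first: 13:30–14:15, 18:15–18:45, 19:00–20:30.
Only in the second: 10:15–10:30, 11:30–13:15.
Together these are the periods covered by exactly one.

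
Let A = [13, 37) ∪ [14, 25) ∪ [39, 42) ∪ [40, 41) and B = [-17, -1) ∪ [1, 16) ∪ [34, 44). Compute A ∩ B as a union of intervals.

First set merges to [13, 37), [39, 42).
[13, 37) overlaps B on [13, 16), [34, 37).
[39, 42) overlaps B on [39, 42).

[13, 16) ∪ [34, 37) ∪ [39, 42)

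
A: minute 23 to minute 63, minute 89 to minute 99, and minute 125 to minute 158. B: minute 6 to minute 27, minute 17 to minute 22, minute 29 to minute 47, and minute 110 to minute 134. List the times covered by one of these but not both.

minute 6 to minute 23, minute 27 to minute 29, minute 47 to minute 63, minute 89 to minute 99, minute 110 to minute 125, minute 134 to minute 158

Merge the second list: minute 6 to minute 27, minute 29 to minute 47, minute 110 to minute 134.
Only in the first: minute 27 to minute 29, minute 47 to minute 63, minute 89 to minute 99, minute 134 to minute 158.
Only in the second: minute 6 to minute 23, minute 110 to minute 125.
Together these are the periods covered by exactly one.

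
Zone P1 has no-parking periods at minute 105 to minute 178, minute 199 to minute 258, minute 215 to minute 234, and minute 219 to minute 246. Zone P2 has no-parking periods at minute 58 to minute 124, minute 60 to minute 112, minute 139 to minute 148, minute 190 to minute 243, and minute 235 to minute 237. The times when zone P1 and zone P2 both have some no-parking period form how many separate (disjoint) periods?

First set merges to minute 105 to minute 178, minute 199 to minute 258.
Second set merges to minute 58 to minute 124, minute 139 to minute 148, minute 190 to minute 243.
A ∩ B = minute 105 to minute 124, minute 139 to minute 148, minute 199 to minute 243.
That is 3 disjoint pieces.

3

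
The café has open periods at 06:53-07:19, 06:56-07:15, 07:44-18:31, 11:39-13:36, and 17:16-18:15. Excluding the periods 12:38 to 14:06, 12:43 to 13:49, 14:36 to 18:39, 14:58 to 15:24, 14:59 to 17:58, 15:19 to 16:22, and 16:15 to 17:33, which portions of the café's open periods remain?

Merge the first list: 06:53–07:19, 07:44–18:31.
Merge the second list: 12:38–14:06, 14:36–18:39.
06:53–07:19 is untouched.
07:44–18:31 with B removed leaves 07:44–12:38, 14:06–14:36.

06:53–07:19, 07:44–12:38, 14:06–14:36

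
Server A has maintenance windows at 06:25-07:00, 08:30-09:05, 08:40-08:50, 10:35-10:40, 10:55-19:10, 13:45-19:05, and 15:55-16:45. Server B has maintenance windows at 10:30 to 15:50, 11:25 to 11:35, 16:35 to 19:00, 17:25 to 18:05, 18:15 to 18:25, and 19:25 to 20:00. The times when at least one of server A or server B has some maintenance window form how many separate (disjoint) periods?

4

A, merged: 06:25–07:00, 08:30–09:05, 10:35–10:40, 10:55–19:10.
B, merged: 10:30–15:50, 16:35–19:00, 19:25–20:00.
A ∪ B = 06:25–07:00, 08:30–09:05, 10:30–19:10, 19:25–20:00.
That is 4 disjoint pieces.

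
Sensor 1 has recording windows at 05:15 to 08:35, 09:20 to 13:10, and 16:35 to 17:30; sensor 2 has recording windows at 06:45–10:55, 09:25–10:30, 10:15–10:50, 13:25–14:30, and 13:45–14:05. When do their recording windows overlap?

B, merged: 06:45-10:55, 13:25-14:30.
05:15-08:35 meets the second set on 06:45-08:35.
09:20-13:10 meets the second set on 09:20-10:55.
16:35-17:30: no overlap with the second set.

06:45-08:35, 09:20-10:55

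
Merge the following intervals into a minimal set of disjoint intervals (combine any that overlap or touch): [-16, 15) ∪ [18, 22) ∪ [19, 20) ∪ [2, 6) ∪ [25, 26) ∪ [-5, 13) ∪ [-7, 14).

Sort by start: [-16, 15), [-7, 14), [-5, 13), [2, 6), [18, 22), [19, 20), [25, 26).
[-7, 14) overlaps/touches [-16, 15) → extend to [-16, 15).
[-5, 13) overlaps/touches [-16, 15) → extend to [-16, 15).
[2, 6) overlaps/touches [-16, 15) → extend to [-16, 15).
[18, 22) is disjoint → start new block.
[19, 20) overlaps/touches [18, 22) → extend to [18, 22).
[25, 26) is disjoint → start new block.

[-16, 15) ∪ [18, 22) ∪ [25, 26)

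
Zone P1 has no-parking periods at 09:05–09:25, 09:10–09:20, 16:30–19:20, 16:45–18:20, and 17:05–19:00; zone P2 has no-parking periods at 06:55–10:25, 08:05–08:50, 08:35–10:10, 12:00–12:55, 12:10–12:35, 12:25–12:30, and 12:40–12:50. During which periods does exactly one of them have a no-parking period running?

Merge the first list: 09:05-09:25, 16:30-19:20.
Merge the second list: 06:55-10:25, 12:00-12:55.
A \ B = 16:30-19:20.
B \ A = 06:55-09:05, 09:25-10:25, 12:00-12:55.
Union of the two gives the symmetric difference.

06:55-09:05, 09:25-10:25, 12:00-12:55, 16:30-19:20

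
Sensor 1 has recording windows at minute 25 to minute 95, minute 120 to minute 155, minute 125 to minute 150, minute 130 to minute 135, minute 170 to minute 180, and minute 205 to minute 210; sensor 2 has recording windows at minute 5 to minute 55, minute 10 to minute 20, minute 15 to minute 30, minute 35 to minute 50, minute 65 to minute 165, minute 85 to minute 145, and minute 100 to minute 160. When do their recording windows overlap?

minute 25 to minute 55, minute 65 to minute 95, minute 120 to minute 155

Merge the first list: minute 25 to minute 95, minute 120 to minute 155, minute 170 to minute 180, minute 205 to minute 210.
Merge the second list: minute 5 to minute 55, minute 65 to minute 165.
minute 25 to minute 95 overlaps B on minute 25 to minute 55, minute 65 to minute 95.
minute 120 to minute 155 overlaps B on minute 120 to minute 155.
minute 170 to minute 180 falls entirely outside B.
minute 205 to minute 210 falls entirely outside B.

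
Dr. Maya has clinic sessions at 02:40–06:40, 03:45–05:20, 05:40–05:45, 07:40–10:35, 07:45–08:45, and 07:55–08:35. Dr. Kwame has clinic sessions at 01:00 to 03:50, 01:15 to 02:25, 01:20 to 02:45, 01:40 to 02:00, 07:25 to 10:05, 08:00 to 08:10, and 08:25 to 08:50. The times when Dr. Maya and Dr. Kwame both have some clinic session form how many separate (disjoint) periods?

Merge the first list: 02:40–06:40, 07:40–10:35.
Merge the second list: 01:00–03:50, 07:25–10:05.
A ∩ B = 02:40–03:50, 07:40–10:05.
That is 2 disjoint pieces.

2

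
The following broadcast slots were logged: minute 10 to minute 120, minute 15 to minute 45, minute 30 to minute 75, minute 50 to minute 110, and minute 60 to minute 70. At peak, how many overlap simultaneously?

4

At minute 60, 4 of the intervals are simultaneously active.
No point has more.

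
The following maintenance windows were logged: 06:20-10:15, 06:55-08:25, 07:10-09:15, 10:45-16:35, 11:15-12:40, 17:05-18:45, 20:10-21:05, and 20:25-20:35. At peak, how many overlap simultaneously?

Sweep endpoints in order; track running count of active intervals.
Peak of 3 reached at 07:10.

3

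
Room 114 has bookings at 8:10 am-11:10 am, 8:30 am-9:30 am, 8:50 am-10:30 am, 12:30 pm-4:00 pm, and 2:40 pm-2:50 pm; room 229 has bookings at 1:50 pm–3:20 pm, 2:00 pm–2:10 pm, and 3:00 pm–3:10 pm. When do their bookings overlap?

1:50 pm-3:20 pm

A, merged: 8:10 am-11:10 am, 12:30 pm-4:00 pm.
B, merged: 1:50 pm-3:20 pm.
8:10 am-11:10 am: no overlap with the second set.
12:30 pm-4:00 pm meets the second set on 1:50 pm-3:20 pm.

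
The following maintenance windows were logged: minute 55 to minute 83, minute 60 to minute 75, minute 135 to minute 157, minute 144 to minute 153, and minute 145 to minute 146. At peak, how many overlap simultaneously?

At minute 145, 3 of the intervals are simultaneously active.
No point has more.

3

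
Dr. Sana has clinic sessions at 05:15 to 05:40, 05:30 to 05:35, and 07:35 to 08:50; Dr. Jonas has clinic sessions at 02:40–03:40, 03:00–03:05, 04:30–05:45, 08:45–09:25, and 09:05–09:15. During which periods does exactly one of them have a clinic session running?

A, merged: 05:15–05:40, 07:35–08:50.
B, merged: 02:40–03:40, 04:30–05:45, 08:45–09:25.
A \ B = 07:35–08:45.
B \ A = 02:40–03:40, 04:30–05:15, 05:40–05:45, 08:50–09:25.
Union of the two gives the symmetric difference.

02:40–03:40, 04:30–05:15, 05:40–05:45, 07:35–08:45, 08:50–09:25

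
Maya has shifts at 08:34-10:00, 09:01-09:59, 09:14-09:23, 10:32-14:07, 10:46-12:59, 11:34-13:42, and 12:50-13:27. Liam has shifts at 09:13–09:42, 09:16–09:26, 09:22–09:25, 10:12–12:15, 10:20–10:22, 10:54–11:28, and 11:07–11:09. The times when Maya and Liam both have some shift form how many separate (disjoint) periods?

2

Merge the first list: 08:34–10:00, 10:32–14:07.
Merge the second list: 09:13–09:42, 10:12–12:15.
A ∩ B = 09:13–09:42, 10:32–12:15.
That is 2 disjoint pieces.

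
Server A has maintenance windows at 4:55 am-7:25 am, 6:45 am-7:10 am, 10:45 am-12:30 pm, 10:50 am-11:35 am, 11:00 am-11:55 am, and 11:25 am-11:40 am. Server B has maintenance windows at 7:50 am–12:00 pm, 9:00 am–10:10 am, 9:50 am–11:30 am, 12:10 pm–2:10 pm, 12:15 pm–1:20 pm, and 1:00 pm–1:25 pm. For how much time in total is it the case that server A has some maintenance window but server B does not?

2 h 40 min

A, merged: 4:55 am-7:25 am, 10:45 am-12:30 pm.
B, merged: 7:50 am-12:00 pm, 12:10 pm-2:10 pm.
A \ B = 4:55 am-7:25 am, 12:00 pm-12:10 pm.
Total: 2 h 30 min + 10 min = 2 h 40 min.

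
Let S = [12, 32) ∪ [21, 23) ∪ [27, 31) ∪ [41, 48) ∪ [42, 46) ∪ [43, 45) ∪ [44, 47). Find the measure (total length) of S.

Merged: [12, 32), [41, 48).
Lengths: 20 + 7 = 27.

27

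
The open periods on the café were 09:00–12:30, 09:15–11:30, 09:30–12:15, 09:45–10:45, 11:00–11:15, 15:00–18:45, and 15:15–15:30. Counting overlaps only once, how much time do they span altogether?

7 h 15 min

Merged: 09:00–12:30, 15:00–18:45.
Lengths: 3 h 30 min + 3 h 45 min = 7 h 15 min.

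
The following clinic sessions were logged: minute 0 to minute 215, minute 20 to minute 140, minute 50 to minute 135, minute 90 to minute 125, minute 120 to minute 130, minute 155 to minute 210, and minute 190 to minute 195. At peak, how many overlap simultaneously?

At minute 120, 5 of the intervals are simultaneously active.
No point has more.

5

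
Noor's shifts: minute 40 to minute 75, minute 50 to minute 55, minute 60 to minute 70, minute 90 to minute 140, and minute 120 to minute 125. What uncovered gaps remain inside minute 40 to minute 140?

minute 75 to minute 90

Covered (merged): minute 40 to minute 75, minute 90 to minute 140.
Gaps within minute 40 to minute 140: minute 75 to minute 90.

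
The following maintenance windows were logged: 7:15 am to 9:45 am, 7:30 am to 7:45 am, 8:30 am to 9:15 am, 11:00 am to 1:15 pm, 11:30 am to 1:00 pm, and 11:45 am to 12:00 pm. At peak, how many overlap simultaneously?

3

Sweep endpoints in order; track running count of active intervals.
Peak of 3 reached at 11:45 am.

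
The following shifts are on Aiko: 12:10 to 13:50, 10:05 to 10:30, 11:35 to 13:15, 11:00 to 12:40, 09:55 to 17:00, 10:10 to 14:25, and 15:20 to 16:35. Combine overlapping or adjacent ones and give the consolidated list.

Sort by start: 09:55–17:00, 10:05–10:30, 10:10–14:25, 11:00–12:40, 11:35–13:15, 12:10–13:50, 15:20–16:35.
10:05–10:30 overlaps/touches 09:55–17:00 → extend to 09:55–17:00.
10:10–14:25 overlaps/touches 09:55–17:00 → extend to 09:55–17:00.
11:00–12:40 overlaps/touches 09:55–17:00 → extend to 09:55–17:00.
11:35–13:15 overlaps/touches 09:55–17:00 → extend to 09:55–17:00.
12:10–13:50 overlaps/touches 09:55–17:00 → extend to 09:55–17:00.
15:20–16:35 overlaps/touches 09:55–17:00 → extend to 09:55–17:00.

09:55–17:00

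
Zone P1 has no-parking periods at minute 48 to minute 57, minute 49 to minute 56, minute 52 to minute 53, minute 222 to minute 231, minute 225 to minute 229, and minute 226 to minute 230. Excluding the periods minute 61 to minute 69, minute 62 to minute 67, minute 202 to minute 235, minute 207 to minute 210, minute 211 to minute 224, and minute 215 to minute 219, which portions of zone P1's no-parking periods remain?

Merge the first list: minute 48 to minute 57, minute 222 to minute 231.
Merge the second list: minute 61 to minute 69, minute 202 to minute 235.
minute 48 to minute 57: nothing removed.
minute 222 to minute 231: entirely removed.

minute 48 to minute 57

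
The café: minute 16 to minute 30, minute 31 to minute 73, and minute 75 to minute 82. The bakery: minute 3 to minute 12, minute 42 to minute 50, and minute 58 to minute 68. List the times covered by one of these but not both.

A but not B: minute 16 to minute 30, minute 31 to minute 42, minute 50 to minute 58, minute 68 to minute 73, minute 75 to minute 82.
B but not A: minute 3 to minute 12.
Combining gives A △ B.

minute 3 to minute 12, minute 16 to minute 30, minute 31 to minute 42, minute 50 to minute 58, minute 68 to minute 73, minute 75 to minute 82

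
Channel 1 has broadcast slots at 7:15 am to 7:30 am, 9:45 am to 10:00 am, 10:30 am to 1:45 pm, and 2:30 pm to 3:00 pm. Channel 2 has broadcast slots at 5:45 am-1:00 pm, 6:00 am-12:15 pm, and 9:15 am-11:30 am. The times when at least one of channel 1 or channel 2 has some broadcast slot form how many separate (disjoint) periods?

B, merged: 5:45 am–1:00 pm.
A ∪ B = 5:45 am–1:45 pm, 2:30 pm–3:00 pm.
That is 2 disjoint pieces.

2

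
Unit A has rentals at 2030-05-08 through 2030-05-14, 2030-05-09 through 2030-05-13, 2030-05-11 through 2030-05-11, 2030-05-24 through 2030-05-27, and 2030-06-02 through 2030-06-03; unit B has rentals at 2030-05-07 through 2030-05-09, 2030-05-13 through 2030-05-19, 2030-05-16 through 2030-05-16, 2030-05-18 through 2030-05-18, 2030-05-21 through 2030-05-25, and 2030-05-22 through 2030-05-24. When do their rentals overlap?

2030-05-08 through 2030-05-09, 2030-05-13 through 2030-05-14, 2030-05-24 through 2030-05-25

Merge the first list: 2030-05-08 through 2030-05-14, 2030-05-24 through 2030-05-27, 2030-06-02 through 2030-06-03.
Merge the second list: 2030-05-07 through 2030-05-09, 2030-05-13 through 2030-05-19, 2030-05-21 through 2030-05-25.
2030-05-08 through 2030-05-14 ∩ B → 2030-05-08 through 2030-05-09, 2030-05-13 through 2030-05-14.
2030-05-24 through 2030-05-27 ∩ B → 2030-05-24 through 2030-05-25.
2030-06-02 through 2030-06-03 meets no B interval.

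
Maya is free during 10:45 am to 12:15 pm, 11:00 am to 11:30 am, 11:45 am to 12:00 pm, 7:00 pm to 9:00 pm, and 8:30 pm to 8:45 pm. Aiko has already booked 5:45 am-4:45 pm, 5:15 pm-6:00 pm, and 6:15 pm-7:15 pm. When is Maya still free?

7:15 pm–9:00 pm

A, merged: 10:45 am–12:15 pm, 7:00 pm–9:00 pm.
10:45 am–12:15 pm: entirely removed.
7:00 pm–9:00 pm \ B = 7:15 pm–9:00 pm.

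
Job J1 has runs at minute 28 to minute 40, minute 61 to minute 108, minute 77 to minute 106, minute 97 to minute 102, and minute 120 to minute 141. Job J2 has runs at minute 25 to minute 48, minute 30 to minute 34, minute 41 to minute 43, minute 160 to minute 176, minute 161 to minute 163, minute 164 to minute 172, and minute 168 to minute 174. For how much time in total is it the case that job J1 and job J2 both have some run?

First set merges to minute 28 to minute 40, minute 61 to minute 108, minute 120 to minute 141.
Second set merges to minute 25 to minute 48, minute 160 to minute 176.
A ∩ B = minute 28 to minute 40.
Total: 12 minutes.

12 minutes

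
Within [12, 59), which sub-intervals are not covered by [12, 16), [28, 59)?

[16, 28)

After merging, the occupied span is [12, 16), [28, 59).
Complement within [12, 59): [16, 28).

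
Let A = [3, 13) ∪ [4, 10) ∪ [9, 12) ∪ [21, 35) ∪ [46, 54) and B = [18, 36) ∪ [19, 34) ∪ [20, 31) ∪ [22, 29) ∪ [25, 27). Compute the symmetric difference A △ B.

A, merged: [3, 13), [21, 35), [46, 54).
B, merged: [18, 36).
A \ B = [3, 13), [46, 54).
B \ A = [18, 21), [35, 36).
Union of the two gives the symmetric difference.

[3, 13) ∪ [18, 21) ∪ [35, 36) ∪ [46, 54)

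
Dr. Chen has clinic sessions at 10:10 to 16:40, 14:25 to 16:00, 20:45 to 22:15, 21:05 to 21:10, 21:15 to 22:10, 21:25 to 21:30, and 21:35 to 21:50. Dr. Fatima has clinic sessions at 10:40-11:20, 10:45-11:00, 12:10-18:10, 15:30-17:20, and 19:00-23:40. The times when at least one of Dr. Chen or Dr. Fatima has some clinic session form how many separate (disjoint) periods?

Merge the first list: 10:10–16:40, 20:45–22:15.
Merge the second list: 10:40–11:20, 12:10–18:10, 19:00–23:40.
A ∪ B = 10:10–18:10, 19:00–23:40.
That is 2 disjoint pieces.

2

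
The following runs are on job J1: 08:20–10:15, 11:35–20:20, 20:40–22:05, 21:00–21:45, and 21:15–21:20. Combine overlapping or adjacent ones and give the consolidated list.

08:20–10:15, 11:35–20:20, 20:40–22:05

11:35–20:20 is disjoint → start new block.
20:40–22:05 is disjoint → start new block.
21:00–21:45 overlaps/touches 20:40–22:05 → extend to 20:40–22:05.
21:15–21:20 overlaps/touches 20:40–22:05 → extend to 20:40–22:05.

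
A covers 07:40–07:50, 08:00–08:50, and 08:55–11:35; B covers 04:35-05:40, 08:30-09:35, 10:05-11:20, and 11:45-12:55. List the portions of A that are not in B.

07:40–07:50: no B overlap → unchanged.
08:00–08:50 minus B → 08:00–08:30.
08:55–11:35 minus B → 09:35–10:05, 11:20–11:35.

07:40–07:50, 08:00–08:30, 09:35–10:05, 11:20–11:35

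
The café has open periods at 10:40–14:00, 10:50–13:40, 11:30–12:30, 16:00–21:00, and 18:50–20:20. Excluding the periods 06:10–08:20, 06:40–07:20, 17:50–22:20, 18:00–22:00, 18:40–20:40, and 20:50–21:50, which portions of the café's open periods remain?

10:40–14:00, 16:00–17:50

First set merges to 10:40–14:00, 16:00–21:00.
Second set merges to 06:10–08:20, 17:50–22:20.
10:40–14:00: no B overlap → unchanged.
16:00–21:00 minus B → 16:00–17:50.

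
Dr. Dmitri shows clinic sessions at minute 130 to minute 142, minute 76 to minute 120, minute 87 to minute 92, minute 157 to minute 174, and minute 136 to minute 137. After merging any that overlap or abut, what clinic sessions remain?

minute 76 to minute 120, minute 130 to minute 142, minute 157 to minute 174

Sort by start: minute 76 to minute 120, minute 87 to minute 92, minute 130 to minute 142, minute 136 to minute 137, minute 157 to minute 174.
minute 87 to minute 92 overlaps/touches minute 76 to minute 120 → extend to minute 76 to minute 120.
minute 130 to minute 142 is disjoint → start new block.
minute 136 to minute 137 overlaps/touches minute 130 to minute 142 → extend to minute 130 to minute 142.
minute 157 to minute 174 is disjoint → start new block.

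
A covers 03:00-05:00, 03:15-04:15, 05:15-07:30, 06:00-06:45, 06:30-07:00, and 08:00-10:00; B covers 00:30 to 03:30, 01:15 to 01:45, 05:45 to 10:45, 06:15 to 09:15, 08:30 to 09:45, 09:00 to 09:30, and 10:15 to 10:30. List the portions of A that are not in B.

First set merges to 03:00–05:00, 05:15–07:30, 08:00–10:00.
Second set merges to 00:30–03:30, 05:45–10:45.
03:00–05:00 with B removed leaves 03:30–05:00.
05:15–07:30 with B removed leaves 05:15–05:45.
08:00–10:00 lies entirely inside B → drops out.

03:30–05:00, 05:15–05:45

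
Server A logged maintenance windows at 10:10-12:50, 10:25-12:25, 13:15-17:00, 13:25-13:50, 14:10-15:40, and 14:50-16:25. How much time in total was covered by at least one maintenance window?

6 h 25 min

Merged: 10:10–12:50, 13:15–17:00.
Lengths: 2 h 40 min + 3 h 45 min = 6 h 25 min.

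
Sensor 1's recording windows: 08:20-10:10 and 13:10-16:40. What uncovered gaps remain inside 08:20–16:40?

The merged coverage is 08:20-10:10, 13:10-16:40.
Gaps within 08:20-16:40: 10:10-13:10.

10:10-13:10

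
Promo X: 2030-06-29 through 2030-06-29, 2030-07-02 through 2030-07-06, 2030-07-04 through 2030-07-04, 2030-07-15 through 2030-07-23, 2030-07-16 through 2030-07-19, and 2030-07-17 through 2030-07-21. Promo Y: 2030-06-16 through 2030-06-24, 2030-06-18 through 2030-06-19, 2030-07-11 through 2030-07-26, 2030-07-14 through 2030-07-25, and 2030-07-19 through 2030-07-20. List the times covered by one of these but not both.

Merge the first list: 2030-06-29 through 2030-06-29, 2030-07-02 through 2030-07-06, 2030-07-15 through 2030-07-23.
Merge the second list: 2030-06-16 through 2030-06-24, 2030-07-11 through 2030-07-26.
Only in the first: 2030-06-29 through 2030-06-29, 2030-07-02 through 2030-07-06.
Only in the second: 2030-06-16 through 2030-06-24, 2030-07-11 through 2030-07-14, 2030-07-24 through 2030-07-26.
Together these are the periods covered by exactly one.

2030-06-16 through 2030-06-24, 2030-06-29 through 2030-06-29, 2030-07-02 through 2030-07-06, 2030-07-11 through 2030-07-14, 2030-07-24 through 2030-07-26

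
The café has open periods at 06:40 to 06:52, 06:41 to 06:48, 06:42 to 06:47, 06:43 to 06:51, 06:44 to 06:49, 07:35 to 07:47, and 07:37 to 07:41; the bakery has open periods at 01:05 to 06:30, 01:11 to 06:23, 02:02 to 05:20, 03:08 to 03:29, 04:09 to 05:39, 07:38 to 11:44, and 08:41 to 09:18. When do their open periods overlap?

Merge the first list: 06:40-06:52, 07:35-07:47.
Merge the second list: 01:05-06:30, 07:38-11:44.
06:40-06:52 falls entirely outside B.
07:35-07:47 overlaps B on 07:38-07:47.

07:38-07:47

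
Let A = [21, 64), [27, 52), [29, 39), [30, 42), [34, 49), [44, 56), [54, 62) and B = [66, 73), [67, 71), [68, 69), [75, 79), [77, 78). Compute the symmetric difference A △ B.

A, merged: [21, 64).
B, merged: [66, 73), [75, 79).
Only in the first: [21, 64).
Only in the second: [66, 73), [75, 79).
Together these are the periods covered by exactly one.

[21, 64) ∪ [66, 73) ∪ [75, 79)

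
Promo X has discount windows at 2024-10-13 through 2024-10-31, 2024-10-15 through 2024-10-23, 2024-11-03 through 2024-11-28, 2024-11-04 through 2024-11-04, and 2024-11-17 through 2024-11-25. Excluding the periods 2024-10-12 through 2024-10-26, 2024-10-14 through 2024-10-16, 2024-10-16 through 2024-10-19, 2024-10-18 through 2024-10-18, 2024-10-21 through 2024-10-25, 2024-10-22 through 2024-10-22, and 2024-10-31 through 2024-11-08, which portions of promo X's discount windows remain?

First set merges to 2024-10-13 through 2024-10-31, 2024-11-03 through 2024-11-28.
Second set merges to 2024-10-12 through 2024-10-26, 2024-10-31 through 2024-11-08.
2024-10-13 through 2024-10-31 \ B = 2024-10-27 through 2024-10-30.
2024-11-03 through 2024-11-28 \ B = 2024-11-09 through 2024-11-28.

2024-10-27 through 2024-10-30, 2024-11-09 through 2024-11-28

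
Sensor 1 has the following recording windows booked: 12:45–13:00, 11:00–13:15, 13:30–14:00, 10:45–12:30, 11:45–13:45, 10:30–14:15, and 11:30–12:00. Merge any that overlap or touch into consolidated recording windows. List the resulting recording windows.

10:30–14:15

Sort by start: 10:30–14:15, 10:45–12:30, 11:00–13:15, 11:30–12:00, 11:45–13:45, 12:45–13:00, 13:30–14:00.
10:45–12:30 overlaps/touches 10:30–14:15 → extend to 10:30–14:15.
11:00–13:15 overlaps/touches 10:30–14:15 → extend to 10:30–14:15.
11:30–12:00 overlaps/touches 10:30–14:15 → extend to 10:30–14:15.
11:45–13:45 overlaps/touches 10:30–14:15 → extend to 10:30–14:15.
12:45–13:00 overlaps/touches 10:30–14:15 → extend to 10:30–14:15.
13:30–14:00 overlaps/touches 10:30–14:15 → extend to 10:30–14:15.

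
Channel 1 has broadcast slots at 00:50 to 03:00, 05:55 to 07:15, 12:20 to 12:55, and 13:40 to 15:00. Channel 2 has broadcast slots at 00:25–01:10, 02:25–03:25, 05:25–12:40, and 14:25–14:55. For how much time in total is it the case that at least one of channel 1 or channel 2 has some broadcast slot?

11 h 50 min

A ∪ B = 00:25–03:25, 05:25–12:55, 13:40–15:00.
Total: 3 h + 7 h 30 min + 1 h 20 min = 11 h 50 min.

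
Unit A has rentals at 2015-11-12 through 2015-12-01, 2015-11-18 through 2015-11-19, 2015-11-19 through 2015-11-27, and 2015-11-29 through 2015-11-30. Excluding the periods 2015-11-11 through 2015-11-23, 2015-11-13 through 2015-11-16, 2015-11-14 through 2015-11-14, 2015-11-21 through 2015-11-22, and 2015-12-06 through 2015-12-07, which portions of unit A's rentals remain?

2015-11-24 through 2015-12-01

Merge the first list: 2015-11-12 through 2015-12-01.
Merge the second list: 2015-11-11 through 2015-11-23, 2015-12-06 through 2015-12-07.
2015-11-12 through 2015-12-01 minus B → 2015-11-24 through 2015-12-01.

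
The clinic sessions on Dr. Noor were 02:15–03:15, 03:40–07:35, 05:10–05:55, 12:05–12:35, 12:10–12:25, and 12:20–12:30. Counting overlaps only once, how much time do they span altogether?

5 h 25 min

Merged: 02:15–03:15, 03:40–07:35, 12:05–12:35.
Lengths: 1 h + 3 h 55 min + 30 min = 5 h 25 min.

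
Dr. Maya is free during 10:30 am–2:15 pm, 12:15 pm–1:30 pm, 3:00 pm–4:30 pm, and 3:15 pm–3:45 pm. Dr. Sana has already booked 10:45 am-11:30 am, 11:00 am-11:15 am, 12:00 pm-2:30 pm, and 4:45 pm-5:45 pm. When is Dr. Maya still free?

A, merged: 10:30 am–2:15 pm, 3:00 pm–4:30 pm.
B, merged: 10:45 am–11:30 am, 12:00 pm–2:30 pm, 4:45 pm–5:45 pm.
10:30 am–2:15 pm \ B = 10:30 am–10:45 am, 11:30 am–12:00 pm.
3:00 pm–4:30 pm: nothing removed.

10:30 am–10:45 am, 11:30 am–12:00 pm, 3:00 pm–4:30 pm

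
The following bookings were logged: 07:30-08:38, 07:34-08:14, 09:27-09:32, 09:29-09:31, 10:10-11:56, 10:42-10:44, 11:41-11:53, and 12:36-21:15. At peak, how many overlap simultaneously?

Walk the sorted start/end points keeping a running depth.
The depth first hits 2 at 07:34.

2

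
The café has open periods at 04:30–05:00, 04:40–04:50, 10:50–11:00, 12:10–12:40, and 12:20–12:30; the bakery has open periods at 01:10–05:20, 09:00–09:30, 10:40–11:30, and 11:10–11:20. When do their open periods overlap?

04:30–05:00, 10:50–11:00

A, merged: 04:30–05:00, 10:50–11:00, 12:10–12:40.
B, merged: 01:10–05:20, 09:00–09:30, 10:40–11:30.
04:30–05:00 overlaps B on 04:30–05:00.
10:50–11:00 overlaps B on 10:50–11:00.
12:10–12:40 falls entirely outside B.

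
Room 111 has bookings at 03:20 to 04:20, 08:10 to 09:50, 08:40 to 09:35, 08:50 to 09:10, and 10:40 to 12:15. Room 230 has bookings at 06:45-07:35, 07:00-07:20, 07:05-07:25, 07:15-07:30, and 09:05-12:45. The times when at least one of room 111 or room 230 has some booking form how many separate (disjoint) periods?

3

First set merges to 03:20–04:20, 08:10–09:50, 10:40–12:15.
Second set merges to 06:45–07:35, 09:05–12:45.
A ∪ B = 03:20–04:20, 06:45–07:35, 08:10–12:45.
That is 3 disjoint pieces.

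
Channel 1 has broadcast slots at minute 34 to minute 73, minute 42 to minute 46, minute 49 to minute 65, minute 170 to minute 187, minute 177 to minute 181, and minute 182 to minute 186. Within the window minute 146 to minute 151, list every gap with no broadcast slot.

Covered (merged): minute 34 to minute 73, minute 170 to minute 187.
Gaps within minute 146 to minute 151: minute 146 to minute 151.

minute 146 to minute 151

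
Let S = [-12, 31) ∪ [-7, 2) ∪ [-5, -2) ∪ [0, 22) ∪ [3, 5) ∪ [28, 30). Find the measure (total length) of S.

Merged: [-12, 31).
Length: 43.

43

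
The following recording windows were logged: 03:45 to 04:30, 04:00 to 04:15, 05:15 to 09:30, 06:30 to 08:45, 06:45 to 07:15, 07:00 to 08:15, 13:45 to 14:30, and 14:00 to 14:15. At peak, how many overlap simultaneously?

4

Walk the sorted start/end points keeping a running depth.
The depth first hits 4 at 07:00.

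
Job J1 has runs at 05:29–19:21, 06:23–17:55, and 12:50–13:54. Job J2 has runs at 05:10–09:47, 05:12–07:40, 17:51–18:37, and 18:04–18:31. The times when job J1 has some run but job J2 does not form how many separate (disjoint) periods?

2

Merge the first list: 05:29-19:21.
Merge the second list: 05:10-09:47, 17:51-18:37.
A \ B = 09:47-17:51, 18:37-19:21.
That is 2 disjoint pieces.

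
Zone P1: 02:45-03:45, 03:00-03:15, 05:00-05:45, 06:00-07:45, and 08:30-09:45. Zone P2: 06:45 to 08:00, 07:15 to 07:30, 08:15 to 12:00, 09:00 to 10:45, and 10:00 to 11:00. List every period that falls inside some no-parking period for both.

Merge the first list: 02:45-03:45, 05:00-05:45, 06:00-07:45, 08:30-09:45.
Merge the second list: 06:45-08:00, 08:15-12:00.
02:45-03:45 falls entirely outside B.
05:00-05:45 falls entirely outside B.
06:00-07:45 overlaps B on 06:45-07:45.
08:30-09:45 overlaps B on 08:30-09:45.

06:45-07:45, 08:30-09:45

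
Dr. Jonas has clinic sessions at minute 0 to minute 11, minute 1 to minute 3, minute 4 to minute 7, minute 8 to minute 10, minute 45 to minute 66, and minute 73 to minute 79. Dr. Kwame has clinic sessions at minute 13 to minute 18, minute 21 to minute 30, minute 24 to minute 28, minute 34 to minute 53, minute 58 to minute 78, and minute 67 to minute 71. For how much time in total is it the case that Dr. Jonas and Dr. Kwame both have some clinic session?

21 minutes

First set merges to minute 0 to minute 11, minute 45 to minute 66, minute 73 to minute 79.
Second set merges to minute 13 to minute 18, minute 21 to minute 30, minute 34 to minute 53, minute 58 to minute 78.
A ∩ B = minute 45 to minute 53, minute 58 to minute 66, minute 73 to minute 78.
Total: 8 minutes + 8 minutes + 5 minutes = 21 minutes.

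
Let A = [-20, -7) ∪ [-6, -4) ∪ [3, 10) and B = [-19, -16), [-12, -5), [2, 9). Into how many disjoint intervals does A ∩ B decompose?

A ∩ B = [-19, -16), [-12, -7), [-6, -5), [3, 9).
That is 4 disjoint pieces.

4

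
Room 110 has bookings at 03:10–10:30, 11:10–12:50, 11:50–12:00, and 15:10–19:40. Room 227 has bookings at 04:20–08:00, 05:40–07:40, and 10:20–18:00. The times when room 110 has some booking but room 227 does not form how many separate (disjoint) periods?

A, merged: 03:10–10:30, 11:10–12:50, 15:10–19:40.
B, merged: 04:20–08:00, 10:20–18:00.
A \ B = 03:10–04:20, 08:00–10:20, 18:00–19:40.
That is 3 disjoint pieces.

3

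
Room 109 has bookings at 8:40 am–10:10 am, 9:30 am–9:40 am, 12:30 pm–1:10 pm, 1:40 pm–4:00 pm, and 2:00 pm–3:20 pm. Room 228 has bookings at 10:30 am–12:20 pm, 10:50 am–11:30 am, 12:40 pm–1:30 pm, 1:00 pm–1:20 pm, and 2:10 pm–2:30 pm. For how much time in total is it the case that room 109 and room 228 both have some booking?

50 min

A, merged: 8:40 am–10:10 am, 12:30 pm–1:10 pm, 1:40 pm–4:00 pm.
B, merged: 10:30 am–12:20 pm, 12:40 pm–1:30 pm, 2:10 pm–2:30 pm.
A ∩ B = 12:40 pm–1:10 pm, 2:10 pm–2:30 pm.
Total: 30 min + 20 min = 50 min.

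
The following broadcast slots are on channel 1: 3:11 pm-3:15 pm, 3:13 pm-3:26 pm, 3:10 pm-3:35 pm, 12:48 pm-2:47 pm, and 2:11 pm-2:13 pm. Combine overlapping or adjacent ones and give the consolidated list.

Sort by start: 12:48 pm–2:47 pm, 2:11 pm–2:13 pm, 3:10 pm–3:35 pm, 3:11 pm–3:15 pm, 3:13 pm–3:26 pm.
2:11 pm–2:13 pm overlaps/touches 12:48 pm–2:47 pm → extend to 12:48 pm–2:47 pm.
3:10 pm–3:35 pm is disjoint → start new block.
3:11 pm–3:15 pm overlaps/touches 3:10 pm–3:35 pm → extend to 3:10 pm–3:35 pm.
3:13 pm–3:26 pm overlaps/touches 3:10 pm–3:35 pm → extend to 3:10 pm–3:35 pm.

12:48 pm–2:47 pm, 3:10 pm–3:35 pm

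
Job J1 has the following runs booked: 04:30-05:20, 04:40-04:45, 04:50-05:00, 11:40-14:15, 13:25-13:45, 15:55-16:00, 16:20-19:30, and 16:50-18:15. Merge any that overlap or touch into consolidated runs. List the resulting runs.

04:30–05:20, 11:40–14:15, 15:55–16:00, 16:20–19:30

04:40–04:45 overlaps/touches 04:30–05:20 → extend to 04:30–05:20.
04:50–05:00 overlaps/touches 04:30–05:20 → extend to 04:30–05:20.
11:40–14:15 is disjoint → start new block.
13:25–13:45 overlaps/touches 11:40–14:15 → extend to 11:40–14:15.
15:55–16:00 is disjoint → start new block.
16:20–19:30 is disjoint → start new block.
16:50–18:15 overlaps/touches 16:20–19:30 → extend to 16:20–19:30.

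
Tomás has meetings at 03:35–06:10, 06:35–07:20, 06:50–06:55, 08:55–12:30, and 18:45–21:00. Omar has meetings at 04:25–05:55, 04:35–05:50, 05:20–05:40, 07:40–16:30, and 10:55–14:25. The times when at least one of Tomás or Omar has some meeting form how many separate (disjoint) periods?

First set merges to 03:35–06:10, 06:35–07:20, 08:55–12:30, 18:45–21:00.
Second set merges to 04:25–05:55, 07:40–16:30.
A ∪ B = 03:35–06:10, 06:35–07:20, 07:40–16:30, 18:45–21:00.
That is 4 disjoint pieces.

4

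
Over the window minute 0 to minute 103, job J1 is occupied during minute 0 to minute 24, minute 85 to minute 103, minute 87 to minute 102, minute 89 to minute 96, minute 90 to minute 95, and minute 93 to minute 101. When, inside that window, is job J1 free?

minute 24 to minute 85

After merging, the occupied span is minute 0 to minute 24, minute 85 to minute 103.
Complement within minute 0 to minute 103: minute 24 to minute 85.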